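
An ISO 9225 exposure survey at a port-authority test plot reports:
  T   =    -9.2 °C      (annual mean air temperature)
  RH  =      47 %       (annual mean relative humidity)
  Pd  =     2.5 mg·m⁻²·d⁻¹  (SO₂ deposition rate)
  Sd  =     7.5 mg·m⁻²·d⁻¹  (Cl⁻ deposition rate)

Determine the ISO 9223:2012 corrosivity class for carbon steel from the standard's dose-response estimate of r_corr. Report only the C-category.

C2

carbon steel: T≤10 °C ⇒ hinge +0.150·(-9.2−10) = -2.8800
  sulphur-dioxide contribution → 0.4096 μm/a
  chloride contribution → 1.161 μm/a
  total first-year rate 1.571 μm/a
ISO 9223 Table 2 (carbon steel): 1.3 < 1.57 ≤ 25 μm/a ⇒ C2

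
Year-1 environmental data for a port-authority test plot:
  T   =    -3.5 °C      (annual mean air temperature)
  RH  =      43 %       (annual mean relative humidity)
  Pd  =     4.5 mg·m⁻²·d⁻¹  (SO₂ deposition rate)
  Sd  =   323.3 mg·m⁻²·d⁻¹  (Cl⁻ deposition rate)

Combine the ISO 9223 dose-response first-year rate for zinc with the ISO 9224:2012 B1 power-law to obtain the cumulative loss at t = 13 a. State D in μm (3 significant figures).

zinc: T≤10 °C ⇒ hinge +0.038·(-3.5−10) = -0.5130
  SO₂ term: 0.0129·4.5^0.44·exp(0.046·43-0.5130) = 0.1082
  Sd branch = 0.0175·Sd^0.57·e^(0.008·RH+0.085·T) = 0.494 μm/a
  sum: 0.1082 + 0.494 → r_corr = 0.6022 μm/a
Long-term exponent b (ISO 9224 Table 2, B1) = 0.813
  D(13) = 0.6022 × 13^0.813 = 0.6022 × 8.047 = 4.846 μm

D(13) = 4.85 μm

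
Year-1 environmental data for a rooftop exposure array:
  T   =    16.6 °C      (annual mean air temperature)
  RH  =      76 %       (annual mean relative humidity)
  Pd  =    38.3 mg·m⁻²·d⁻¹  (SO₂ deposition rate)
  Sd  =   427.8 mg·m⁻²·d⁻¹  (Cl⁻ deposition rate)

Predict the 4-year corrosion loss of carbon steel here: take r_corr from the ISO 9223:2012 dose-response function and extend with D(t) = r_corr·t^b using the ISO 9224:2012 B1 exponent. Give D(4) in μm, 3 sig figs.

carbon steel: T>10 °C ⇒ hinge -0.054·(16.6−10) = -0.3564
  sulphur-dioxide contribution → 37.72 μm/a
  chloride contribution → 104.1 μm/a
  total first-year rate 141.8 μm/a
Long-term exponent b (ISO 9224 Table 2, B1) = 0.523
  D(4) = 141.8 × 4^0.523 = 141.8 × 2.065 = 292.9 μm

D(4) = 293 μm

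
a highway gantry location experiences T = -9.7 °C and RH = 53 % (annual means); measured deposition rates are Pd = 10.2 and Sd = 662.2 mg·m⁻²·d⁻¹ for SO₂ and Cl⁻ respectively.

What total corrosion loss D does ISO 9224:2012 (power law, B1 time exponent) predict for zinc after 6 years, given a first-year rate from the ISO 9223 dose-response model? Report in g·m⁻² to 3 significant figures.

zinc: temperature factor f = +0.038·(-19.7) = -0.7486
  sulphur-dioxide contribution → 0.1941 μm/a
  chloride contribution → 0.4754 μm/a
  total first-year rate 0.6695 μm/a
ISO 9224: D(t) = r_corr · t^b with b = 0.813 (zinc, B1)
  D(6) = 0.6695 × 6^0.813 = 0.6695 × 4.292 = 2.873 μm
  Mass loss = 2.873 μm × 7.14 g/cm³ = 20.52 g·m⁻²

D(6) = 20.5 g·m⁻²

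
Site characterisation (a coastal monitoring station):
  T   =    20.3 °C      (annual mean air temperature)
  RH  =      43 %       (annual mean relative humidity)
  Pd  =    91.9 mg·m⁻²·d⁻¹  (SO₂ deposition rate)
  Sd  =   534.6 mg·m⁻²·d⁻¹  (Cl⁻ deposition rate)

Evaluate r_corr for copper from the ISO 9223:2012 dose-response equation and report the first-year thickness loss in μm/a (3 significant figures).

r_corr = 0.806 μm/a

copper: temperature factor f = -0.080·(10.3) = -0.8240
  Pd branch = 0.0053·Pd^0.26·e^(0.059·RH+f) = 0.09521 μm/a
  Cl⁻ term: 0.01025·534.6^0.27·exp(0.036·43+0.049·20.3) = 0.7105
  r_corr = 0.09521 + 0.7105 = 0.8057 μm/a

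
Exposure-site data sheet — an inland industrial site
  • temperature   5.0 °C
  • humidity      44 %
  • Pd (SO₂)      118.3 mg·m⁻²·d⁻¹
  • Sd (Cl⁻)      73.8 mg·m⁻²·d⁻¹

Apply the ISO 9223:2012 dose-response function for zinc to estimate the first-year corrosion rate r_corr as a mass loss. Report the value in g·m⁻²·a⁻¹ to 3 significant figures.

zinc: f(T) = +0.038·(T−10) [T≤10 °C] = -0.1900
  SO₂ term: 0.0129·118.3^0.44·exp(0.046·44-0.1900) = 0.6595
  Cl⁻ term: 0.0175·73.8^0.57·exp(0.008·44+0.085·5.0) = 0.4419
  sum: 0.6595 + 0.4419 → r_corr = 1.101 μm/a
Convert to mass loss: 1.101 μm/a × 7.14 g/cm³ = 7.863 g·m⁻²·a⁻¹

r_corr = 7.86 g·m⁻²·a⁻¹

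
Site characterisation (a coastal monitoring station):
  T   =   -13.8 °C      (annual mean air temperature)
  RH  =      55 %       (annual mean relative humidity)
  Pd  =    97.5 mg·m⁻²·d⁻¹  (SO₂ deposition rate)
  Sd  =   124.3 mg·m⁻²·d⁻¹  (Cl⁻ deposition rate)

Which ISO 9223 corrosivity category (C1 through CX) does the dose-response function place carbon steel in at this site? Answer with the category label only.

C2

carbon steel: f(T) = +0.150·(T−10) [T≤10 °C] = -3.5700
  SO₂ term: 1.77·97.5^0.52·exp(0.02·55-3.5700) = 1.62
  Sd branch = 0.102·Sd^0.62·e^(0.033·RH+0.04·T) = 7.173 μm/a
  sum: 1.62 + 7.173 → r_corr = 8.793 μm/a
Category bounds: 1.3…25 μm/a bracket r_corr ⇒ C2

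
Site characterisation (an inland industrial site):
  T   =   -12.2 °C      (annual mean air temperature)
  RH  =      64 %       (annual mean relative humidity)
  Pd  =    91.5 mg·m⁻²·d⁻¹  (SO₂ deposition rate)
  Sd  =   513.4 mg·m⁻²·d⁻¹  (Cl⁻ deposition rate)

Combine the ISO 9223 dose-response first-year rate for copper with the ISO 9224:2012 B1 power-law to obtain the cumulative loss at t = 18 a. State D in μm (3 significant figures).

copper: f(T) = +0.126·(T−10) [T≤10 °C] = -2.7972
  sulphur-dioxide contribution → 0.04564 μm/a
  chloride contribution → 0.3045 μm/a
  total first-year rate 0.3501 μm/a
ISO 9224: D(t) = r_corr · t^b with b = 0.667 (copper, B1)
  D(18) = 0.3501 × 18^0.667 = 0.3501 × 6.875 = 2.407 μm

D(18) = 2.41 μm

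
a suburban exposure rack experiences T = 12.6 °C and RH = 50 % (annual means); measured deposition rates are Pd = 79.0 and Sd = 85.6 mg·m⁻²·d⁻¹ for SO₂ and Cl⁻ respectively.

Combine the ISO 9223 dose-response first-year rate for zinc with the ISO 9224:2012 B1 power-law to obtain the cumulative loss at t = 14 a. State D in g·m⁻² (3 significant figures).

zinc: temperature factor f = -0.071·(2.6) = -0.1846
  sulphur-dioxide contribution → 0.7316 μm/a
  chloride contribution → 0.9625 μm/a
  ⇒ r_corr(zinc) = 1.694 μm/a
ISO 9224: D(t) = r_corr · t^b with b = 0.813 (zinc, B1)
  D(14) = 1.694 × 14^0.813 = 1.694 × 8.547 = 14.48 μm
  Mass loss = 14.48 μm × 7.14 g/cm³ = 103.4 g·m⁻²

D(14) = 103 g·m⁻²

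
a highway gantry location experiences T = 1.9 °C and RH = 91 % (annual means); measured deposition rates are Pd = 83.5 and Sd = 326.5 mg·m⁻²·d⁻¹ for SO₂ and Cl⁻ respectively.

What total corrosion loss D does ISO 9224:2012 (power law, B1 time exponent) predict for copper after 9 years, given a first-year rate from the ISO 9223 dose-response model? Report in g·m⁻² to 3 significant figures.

copper: T≤10 °C ⇒ hinge +0.126·(1.9−10) = -1.0206
  Pd branch = 0.0053·Pd^0.26·e^(0.059·RH+f) = 1.295 μm/a
  Sd branch = 0.01025·Sd^0.27·e^(0.036·RH+0.049·T) = 1.421 μm/a
  r_corr = 1.295 + 1.421 = 2.717 μm/a
ISO 9224: D(t) = r_corr · t^b with b = 0.667 (copper, B1)
  D(9) = 2.717 × 9^0.667 = 2.717 × 4.33 = 11.76 μm
  Mass loss = 11.76 μm × 8.96 g/cm³ = 105.4 g·m⁻²

D(9) = 105 g·m⁻²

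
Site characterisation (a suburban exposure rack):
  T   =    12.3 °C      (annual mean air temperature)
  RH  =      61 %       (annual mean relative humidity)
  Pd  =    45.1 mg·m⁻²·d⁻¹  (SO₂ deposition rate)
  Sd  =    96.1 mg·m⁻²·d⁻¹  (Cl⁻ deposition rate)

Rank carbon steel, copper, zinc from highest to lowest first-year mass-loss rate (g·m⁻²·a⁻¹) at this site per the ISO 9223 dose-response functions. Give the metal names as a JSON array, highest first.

["carbon steel", "zinc", "copper"]

carbon steel: temperature factor f = -0.054·(2.3) = -0.1242
  sulphur-dioxide contribution → 38.37 μm/a
  chloride contribution → 21.17 μm/a
  ⇒ r_corr(carbon steel) = 59.55 μm/a
  mass loss = 59.55 μm/a × 7.85 g/cm³ = 467.5 g·m⁻²·a⁻¹
copper: f(T) = -0.080·(T−10) [T>10 °C] = -0.1840
  sulphur-dioxide contribution → 0.434 μm/a
  chloride contribution → 0.5775 μm/a
  ⇒ r_corr(copper) = 1.011 μm/a
  mass loss = 1.011 μm/a × 8.96 g/cm³ = 9.063 g·m⁻²·a⁻¹
zinc: f(T) = -0.071·(T−10) [T>10 °C] = -0.1633
  sulphur-dioxide contribution → 0.9686 μm/a
  chloride contribution → 1.094 μm/a
  ⇒ r_corr(zinc) = 2.063 μm/a
  mass loss = 2.063 μm/a × 7.14 g/cm³ = 14.73 g·m⁻²·a⁻¹
Ordering by g·m⁻²·a⁻¹: carbon steel (467) > zinc (14.7) > copper (9.06)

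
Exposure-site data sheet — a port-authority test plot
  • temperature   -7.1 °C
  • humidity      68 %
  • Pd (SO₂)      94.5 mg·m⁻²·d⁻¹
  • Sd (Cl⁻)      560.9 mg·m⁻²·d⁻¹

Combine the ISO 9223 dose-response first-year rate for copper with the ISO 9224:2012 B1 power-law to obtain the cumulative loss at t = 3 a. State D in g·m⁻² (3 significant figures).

copper: f(T) = +0.126·(T−10) [T≤10 °C] = -2.1546
  SO₂ term: 0.0053·94.5^0.26·exp(0.059·68-2.1546) = 0.1108
  Sd branch = 0.01025·Sd^0.27·e^(0.036·RH+0.049·T) = 0.4624 μm/a
  r_corr = 0.1108 + 0.4624 = 0.5732 μm/a
Long-term exponent b (ISO 9224 Table 2, B1) = 0.667
  D(3) = 0.5732 × 3^0.667 = 0.5732 × 2.081 = 1.193 μm
  Mass loss = 1.193 μm × 8.96 g/cm³ = 10.69 g·m⁻²

D(3) = 10.7 g·m⁻²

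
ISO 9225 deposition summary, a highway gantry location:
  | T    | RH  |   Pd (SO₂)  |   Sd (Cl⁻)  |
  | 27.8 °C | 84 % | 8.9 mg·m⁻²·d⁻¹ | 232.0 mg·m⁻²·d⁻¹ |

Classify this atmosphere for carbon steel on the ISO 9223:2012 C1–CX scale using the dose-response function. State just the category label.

C5

carbon steel: temperature factor f = -0.054·(17.8) = -0.9612
  Pd branch = 1.77·Pd^0.52·e^(0.02·RH+f) = 11.32 μm/a
  Sd branch = 0.102·Sd^0.62·e^(0.033·RH+0.04·T) = 145.2 μm/a
  r_corr = 11.32 + 145.2 = 156.5 μm/a
Category bounds: 80…200 μm/a bracket r_corr ⇒ C5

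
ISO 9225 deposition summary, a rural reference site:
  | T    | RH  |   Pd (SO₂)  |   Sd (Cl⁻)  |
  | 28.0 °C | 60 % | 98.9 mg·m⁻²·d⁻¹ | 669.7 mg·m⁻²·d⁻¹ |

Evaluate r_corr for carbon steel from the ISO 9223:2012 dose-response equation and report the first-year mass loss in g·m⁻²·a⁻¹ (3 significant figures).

r_corr = 1.19e+03 g·m⁻²·a⁻¹

carbon steel: T>10 °C ⇒ hinge -0.054·(28.0−10) = -0.9720
  sulphur-dioxide contribution → 24.24 μm/a
  chloride contribution → 127.9 μm/a
  total first-year rate 152.2 μm/a
Convert to mass loss: 152.2 μm/a × 7.85 g/cm³ = 1194 g·m⁻²·a⁻¹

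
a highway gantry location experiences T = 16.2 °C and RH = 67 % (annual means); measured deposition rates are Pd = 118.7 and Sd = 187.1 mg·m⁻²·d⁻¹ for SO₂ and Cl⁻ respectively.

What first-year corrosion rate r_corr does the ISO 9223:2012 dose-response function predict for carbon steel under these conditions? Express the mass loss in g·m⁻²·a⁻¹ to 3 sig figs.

carbon steel: temperature factor f = -0.054·(6.2) = -0.3348
  Pd branch = 1.77·Pd^0.52·e^(0.02·RH+f) = 57.97 μm/a
  Cl⁻ term: 0.102·187.1^0.62·exp(0.033·67+0.04·16.2) = 45.6
  sum: 57.97 + 45.6 → r_corr = 103.6 μm/a
Convert to mass loss: 103.6 μm/a × 7.85 g/cm³ = 813 g·m⁻²·a⁻¹

r_corr = 813 g·m⁻²·a⁻¹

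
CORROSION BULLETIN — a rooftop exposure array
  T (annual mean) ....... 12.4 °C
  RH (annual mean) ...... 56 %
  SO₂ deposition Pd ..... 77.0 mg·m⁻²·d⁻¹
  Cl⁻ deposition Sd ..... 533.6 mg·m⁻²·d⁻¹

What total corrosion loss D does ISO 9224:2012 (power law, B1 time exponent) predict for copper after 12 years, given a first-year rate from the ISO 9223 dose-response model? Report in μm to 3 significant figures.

D(12) = 5.97 μm

copper: temperature factor f = -0.080·(2.4) = -0.1920
  sulphur-dioxide contribution → 0.3684 μm/a
  chloride contribution → 0.77 μm/a
  total first-year rate 1.138 μm/a
Power-law: D(12) = r_corr · 12^0.667
  D(12) = 1.138 × 12^0.667 = 1.138 × 5.246 = 5.972 μm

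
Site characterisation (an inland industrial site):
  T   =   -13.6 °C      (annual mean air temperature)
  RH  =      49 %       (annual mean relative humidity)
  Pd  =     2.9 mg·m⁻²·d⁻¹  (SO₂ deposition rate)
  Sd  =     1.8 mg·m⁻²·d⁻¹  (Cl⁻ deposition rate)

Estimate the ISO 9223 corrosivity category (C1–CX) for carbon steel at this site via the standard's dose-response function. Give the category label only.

C1

carbon steel: temperature factor f = +0.150·(-23.6) = -3.5400
  SO₂ term: 1.77·2.9^0.52·exp(0.02·49-3.5400) = 0.238
  Sd branch = 0.102·Sd^0.62·e^(0.033·RH+0.04·T) = 0.4294 μm/a
  sum: 0.238 + 0.4294 → r_corr = 0.6674 μm/a
0.667 μm/a falls in (0, 1.3] for carbon steel → category C1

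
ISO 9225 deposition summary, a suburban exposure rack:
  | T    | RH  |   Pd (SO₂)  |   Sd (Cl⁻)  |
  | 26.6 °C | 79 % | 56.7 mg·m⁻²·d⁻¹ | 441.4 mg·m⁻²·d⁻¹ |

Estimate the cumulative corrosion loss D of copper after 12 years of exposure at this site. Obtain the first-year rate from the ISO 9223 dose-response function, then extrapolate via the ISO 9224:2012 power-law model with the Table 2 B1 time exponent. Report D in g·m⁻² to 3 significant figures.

D(12) = 178 g·m⁻²

copper: temperature factor f = -0.080·(16.6) = -1.3280
  Pd branch = 0.0053·Pd^0.26·e^(0.059·RH+f) = 0.4243 μm/a
  Sd branch = 0.01025·Sd^0.27·e^(0.036·RH+0.049·T) = 3.358 μm/a
  sum: 0.4243 + 3.358 → r_corr = 3.782 μm/a
ISO 9224: D(t) = r_corr · t^b with b = 0.667 (copper, B1)
  D(12) = 3.782 × 12^0.667 = 3.782 × 5.246 = 19.84 μm
  Mass loss = 19.84 μm × 8.96 g/cm³ = 177.8 g·m⁻²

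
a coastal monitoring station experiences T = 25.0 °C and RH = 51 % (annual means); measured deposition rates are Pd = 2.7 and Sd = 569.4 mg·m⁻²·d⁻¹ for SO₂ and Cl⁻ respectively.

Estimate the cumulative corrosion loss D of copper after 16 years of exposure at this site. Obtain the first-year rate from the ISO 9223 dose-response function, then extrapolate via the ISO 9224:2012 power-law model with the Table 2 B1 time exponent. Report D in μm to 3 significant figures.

D(16) = 7.98 μm

copper: f(T) = -0.080·(T−10) [T>10 °C] = -1.2000
  sulphur-dioxide contribution → 0.04189 μm/a
  chloride contribution → 1.214 μm/a
  total first-year rate 1.255 μm/a
ISO 9224: D(t) = r_corr · t^b with b = 0.667 (copper, B1)
  D(16) = 1.255 × 16^0.667 = 1.255 × 6.355 = 7.979 μm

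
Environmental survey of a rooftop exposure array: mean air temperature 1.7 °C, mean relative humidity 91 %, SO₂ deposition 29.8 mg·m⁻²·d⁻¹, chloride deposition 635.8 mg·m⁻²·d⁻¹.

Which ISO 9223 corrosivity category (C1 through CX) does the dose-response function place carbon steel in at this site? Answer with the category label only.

carbon steel: f(T) = +0.150·(T−10) [T≤10 °C] = -1.2450
  SO₂ term: 1.77·29.8^0.52·exp(0.02·91-1.2450) = 18.38
  Cl⁻ term: 0.102·635.8^0.62·exp(0.033·91+0.04·1.7) = 120.3
  r_corr = 18.38 + 120.3 = 138.7 μm/a
139 μm/a falls in (80, 200] for carbon steel → category C5

C5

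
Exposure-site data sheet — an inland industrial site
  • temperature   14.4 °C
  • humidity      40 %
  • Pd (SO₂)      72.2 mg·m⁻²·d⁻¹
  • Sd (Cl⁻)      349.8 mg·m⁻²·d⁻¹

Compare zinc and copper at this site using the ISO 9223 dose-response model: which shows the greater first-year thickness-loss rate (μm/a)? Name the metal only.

zinc

zinc: T>10 °C ⇒ hinge -0.071·(14.4−10) = -0.3124
  sulphur-dioxide contribution → 0.3906 μm/a
  chloride contribution → 2.31 μm/a
  total first-year rate 2.7 μm/a
copper: T>10 °C ⇒ hinge -0.080·(14.4−10) = -0.3520
  sulphur-dioxide contribution → 0.1201 μm/a
  chloride contribution → 0.426 μm/a
  ⇒ r_corr(copper) = 0.5461 μm/a
Ordering by μm/a: zinc (2.7) > copper (0.546)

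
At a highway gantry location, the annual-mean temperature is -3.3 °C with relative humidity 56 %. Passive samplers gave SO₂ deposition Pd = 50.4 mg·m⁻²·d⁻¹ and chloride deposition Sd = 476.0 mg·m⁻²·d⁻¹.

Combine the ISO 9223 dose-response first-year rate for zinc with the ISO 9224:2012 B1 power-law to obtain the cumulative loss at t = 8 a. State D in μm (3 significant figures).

zinc: temperature factor f = +0.038·(-13.3) = -0.5054
  SO₂ term: 0.0129·50.4^0.44·exp(0.046·56-0.5054) = 0.574
  Cl⁻ term: 0.0175·476.0^0.57·exp(0.008·56+0.085·-3.3) = 0.6951
  r_corr = 0.574 + 0.6951 = 1.269 μm/a
Long-term exponent b (ISO 9224 Table 2, B1) = 0.813
  D(8) = 1.269 × 8^0.813 = 1.269 × 5.423 = 6.882 μm

D(8) = 6.88 μm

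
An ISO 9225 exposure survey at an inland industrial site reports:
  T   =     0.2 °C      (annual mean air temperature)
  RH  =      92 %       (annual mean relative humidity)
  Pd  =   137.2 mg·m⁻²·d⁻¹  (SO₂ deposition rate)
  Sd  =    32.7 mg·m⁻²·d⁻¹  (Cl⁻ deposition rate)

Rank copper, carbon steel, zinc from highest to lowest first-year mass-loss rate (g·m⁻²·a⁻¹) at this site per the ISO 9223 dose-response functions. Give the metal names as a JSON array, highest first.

["carbon steel", "zinc", "copper"]

copper: T≤10 °C ⇒ hinge +0.126·(0.2−10) = -1.2348
  SO₂ term: 0.0053·137.2^0.26·exp(0.059·92-1.2348) = 1.262
  Sd branch = 0.01025·Sd^0.27·e^(0.036·RH+0.049·T) = 0.7283 μm/a
  sum: 1.262 + 0.7283 → r_corr = 1.99 μm/a
  mass loss = 1.99 μm/a × 8.96 g/cm³ = 17.83 g·m⁻²·a⁻¹
carbon steel: temperature factor f = +0.150·(-9.8) = -1.4700
  SO₂ term: 1.77·137.2^0.52·exp(0.02·92-1.4700) = 33.12
  Sd branch = 0.102·Sd^0.62·e^(0.033·RH+0.04·T) = 18.6 μm/a
  sum: 33.12 + 18.6 → r_corr = 51.72 μm/a
  mass loss = 51.72 μm/a × 7.85 g/cm³ = 406 g·m⁻²·a⁻¹
zinc: temperature factor f = +0.038·(-9.8) = -0.3724
  SO₂ term: 0.0129·137.2^0.44·exp(0.046·92-0.3724) = 5.336
  Cl⁻ term: 0.0175·32.7^0.57·exp(0.008·92+0.085·0.2) = 0.2712
  sum: 5.336 + 0.2712 → r_corr = 5.607 μm/a
  mass loss = 5.607 μm/a × 7.14 g/cm³ = 40.04 g·m⁻²·a⁻¹
Ordering by g·m⁻²·a⁻¹: carbon steel (406) > zinc (40) > copper (17.8)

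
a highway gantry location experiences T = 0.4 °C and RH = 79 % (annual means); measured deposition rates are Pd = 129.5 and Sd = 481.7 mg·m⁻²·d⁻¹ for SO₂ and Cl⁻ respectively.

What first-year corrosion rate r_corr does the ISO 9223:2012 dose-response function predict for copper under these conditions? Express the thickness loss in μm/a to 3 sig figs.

r_corr = 1.54 μm/a

copper: f(T) = +0.126·(T−10) [T≤10 °C] = -1.2096
  Pd branch = 0.0053·Pd^0.26·e^(0.059·RH+f) = 0.5921 μm/a
  Cl⁻ term: 0.01025·481.7^0.27·exp(0.036·79+0.049·0.4) = 0.9522
  sum: 0.5921 + 0.9522 → r_corr = 1.544 μm/a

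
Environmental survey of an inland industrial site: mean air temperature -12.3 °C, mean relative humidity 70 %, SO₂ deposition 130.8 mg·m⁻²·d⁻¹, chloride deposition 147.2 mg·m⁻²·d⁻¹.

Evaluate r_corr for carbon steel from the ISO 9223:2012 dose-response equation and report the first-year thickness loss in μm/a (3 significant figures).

carbon steel: f(T) = +0.150·(T−10) [T≤10 °C] = -3.3450
  sulphur-dioxide contribution → 3.191 μm/a
  chloride contribution → 13.88 μm/a
  ⇒ r_corr(carbon steel) = 17.07 μm/a

r_corr = 17.1 μm/a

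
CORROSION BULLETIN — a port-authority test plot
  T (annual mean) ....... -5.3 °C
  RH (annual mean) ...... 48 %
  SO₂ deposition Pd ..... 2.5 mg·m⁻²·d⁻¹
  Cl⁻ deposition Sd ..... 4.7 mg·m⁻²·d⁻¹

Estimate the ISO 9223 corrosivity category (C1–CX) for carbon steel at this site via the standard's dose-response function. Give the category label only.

carbon steel: f(T) = +0.150·(T−10) [T≤10 °C] = -2.2950
  sulphur-dioxide contribution → 0.7501 μm/a
  chloride contribution → 1.05 μm/a
  ⇒ r_corr(carbon steel) = 1.8 μm/a
Category bounds: 1.3…25 μm/a bracket r_corr ⇒ C2

C2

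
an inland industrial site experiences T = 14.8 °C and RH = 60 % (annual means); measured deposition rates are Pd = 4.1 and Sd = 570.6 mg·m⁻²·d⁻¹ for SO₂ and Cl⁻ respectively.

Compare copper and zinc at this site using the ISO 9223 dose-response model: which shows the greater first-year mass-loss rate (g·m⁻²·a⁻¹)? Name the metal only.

zinc

copper: temperature factor f = -0.080·(4.8) = -0.3840
  sulphur-dioxide contribution → 0.1796 μm/a
  chloride contribution → 1.018 μm/a
  ⇒ r_corr(copper) = 1.198 μm/a
  mass loss = 1.198 μm/a × 8.96 g/cm³ = 10.73 g·m⁻²·a⁻¹
zinc: temperature factor f = -0.071·(4.8) = -0.3408
  sulphur-dioxide contribution → 0.2697 μm/a
  chloride contribution → 3.706 μm/a
  ⇒ r_corr(zinc) = 3.976 μm/a
  mass loss = 3.976 μm/a × 7.14 g/cm³ = 28.39 g·m⁻²·a⁻¹
Ordering by g·m⁻²·a⁻¹: zinc (28.4) > copper (10.7)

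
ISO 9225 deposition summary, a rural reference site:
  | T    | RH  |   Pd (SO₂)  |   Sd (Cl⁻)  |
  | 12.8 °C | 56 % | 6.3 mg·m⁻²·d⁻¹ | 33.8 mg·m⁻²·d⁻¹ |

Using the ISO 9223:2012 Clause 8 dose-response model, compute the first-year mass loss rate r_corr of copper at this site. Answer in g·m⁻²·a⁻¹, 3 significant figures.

r_corr = 5.01 g·m⁻²·a⁻¹

copper: T>10 °C ⇒ hinge -0.080·(12.8−10) = -0.2240
  sulphur-dioxide contribution → 0.1861 μm/a
  chloride contribution → 0.3728 μm/a
  total first-year rate 0.5589 μm/a
Convert to mass loss: 0.5589 μm/a × 8.96 g/cm³ = 5.008 g·m⁻²·a⁻¹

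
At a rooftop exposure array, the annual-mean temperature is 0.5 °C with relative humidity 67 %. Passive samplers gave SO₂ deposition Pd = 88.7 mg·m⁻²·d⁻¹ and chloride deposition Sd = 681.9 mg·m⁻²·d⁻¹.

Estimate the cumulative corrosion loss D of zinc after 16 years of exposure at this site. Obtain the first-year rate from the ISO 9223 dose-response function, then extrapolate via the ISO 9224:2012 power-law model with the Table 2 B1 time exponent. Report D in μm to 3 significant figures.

zinc: f(T) = +0.038·(T−10) [T≤10 °C] = -0.3610
  sulphur-dioxide contribution → 1.411 μm/a
  chloride contribution → 1.287 μm/a
  total first-year rate 2.697 μm/a
Power-law: D(16) = r_corr · 16^0.813
  D(16) = 2.697 × 16^0.813 = 2.697 × 9.527 = 25.7 μm

D(16) = 25.7 μm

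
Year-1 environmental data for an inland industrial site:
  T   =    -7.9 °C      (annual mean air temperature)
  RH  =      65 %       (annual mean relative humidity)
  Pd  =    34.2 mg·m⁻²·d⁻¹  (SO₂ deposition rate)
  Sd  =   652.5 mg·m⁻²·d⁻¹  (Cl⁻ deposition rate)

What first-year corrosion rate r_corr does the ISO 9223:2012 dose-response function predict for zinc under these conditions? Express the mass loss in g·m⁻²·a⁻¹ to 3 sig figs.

r_corr = 8.71 g·m⁻²·a⁻¹

zinc: temperature factor f = +0.038·(-17.9) = -0.6802
  Pd branch = 0.0129·Pd^0.44·e^(0.046·RH+f) = 0.6147 μm/a
  Sd branch = 0.0175·Sd^0.57·e^(0.008·RH+0.085·T) = 0.6047 μm/a
  r_corr = 0.6147 + 0.6047 = 1.219 μm/a
Convert to mass loss: 1.219 μm/a × 7.14 g/cm³ = 8.707 g·m⁻²·a⁻¹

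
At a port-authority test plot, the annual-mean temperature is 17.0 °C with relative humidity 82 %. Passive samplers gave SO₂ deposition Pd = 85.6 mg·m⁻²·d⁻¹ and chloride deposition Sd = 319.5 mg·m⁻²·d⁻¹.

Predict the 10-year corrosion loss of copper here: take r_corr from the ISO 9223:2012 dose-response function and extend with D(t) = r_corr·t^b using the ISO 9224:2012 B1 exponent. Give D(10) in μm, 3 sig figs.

copper: T>10 °C ⇒ hinge -0.080·(17.0−10) = -0.5600
  sulphur-dioxide contribution → 1.215 μm/a
  chloride contribution → 2.142 μm/a
  ⇒ r_corr(copper) = 3.357 μm/a
Power-law: D(10) = r_corr · 10^0.667
  D(10) = 3.357 × 10^0.667 = 3.357 × 4.645 = 15.59 μm

D(10) = 15.6 μm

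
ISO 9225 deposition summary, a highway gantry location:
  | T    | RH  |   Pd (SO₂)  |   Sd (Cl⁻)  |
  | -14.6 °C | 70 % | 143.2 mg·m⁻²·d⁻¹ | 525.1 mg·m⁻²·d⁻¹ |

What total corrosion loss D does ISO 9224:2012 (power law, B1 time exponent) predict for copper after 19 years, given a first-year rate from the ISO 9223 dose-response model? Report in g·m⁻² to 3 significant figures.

copper: T≤10 °C ⇒ hinge +0.126·(-14.6−10) = -3.0996
  sulphur-dioxide contribution → 0.05399 μm/a
  chloride contribution → 0.338 μm/a
  total first-year rate 0.392 μm/a
ISO 9224: D(t) = r_corr · t^b with b = 0.667 (copper, B1)
  D(19) = 0.392 × 19^0.667 = 0.392 × 7.127 = 2.794 μm
  Mass loss = 2.794 μm × 8.96 g/cm³ = 25.03 g·m⁻²

D(19) = 25.0 g·m⁻²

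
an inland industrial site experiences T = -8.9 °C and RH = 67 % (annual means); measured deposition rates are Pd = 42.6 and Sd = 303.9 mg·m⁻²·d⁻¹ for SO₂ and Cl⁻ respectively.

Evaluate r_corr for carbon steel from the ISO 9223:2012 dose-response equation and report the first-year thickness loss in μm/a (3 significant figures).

carbon steel: temperature factor f = +0.150·(-18.9) = -2.8350
  sulphur-dioxide contribution → 2.793 μm/a
  chloride contribution → 22.57 μm/a
  ⇒ r_corr(carbon steel) = 25.36 μm/a

r_corr = 25.4 μm/a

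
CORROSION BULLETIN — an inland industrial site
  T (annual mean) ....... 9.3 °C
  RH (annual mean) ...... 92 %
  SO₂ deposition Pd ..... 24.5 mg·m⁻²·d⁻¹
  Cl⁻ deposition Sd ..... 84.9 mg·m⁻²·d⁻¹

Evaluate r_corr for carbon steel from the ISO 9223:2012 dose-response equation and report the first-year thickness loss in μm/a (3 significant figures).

carbon steel: f(T) = +0.150·(T−10) [T≤10 °C] = -0.1050
  SO₂ term: 1.77·24.5^0.52·exp(0.02·92-0.1050) = 52.95
  Sd branch = 0.102·Sd^0.62·e^(0.033·RH+0.04·T) = 48.37 μm/a
  r_corr = 52.95 + 48.37 = 101.3 μm/a

r_corr = 101 μm/a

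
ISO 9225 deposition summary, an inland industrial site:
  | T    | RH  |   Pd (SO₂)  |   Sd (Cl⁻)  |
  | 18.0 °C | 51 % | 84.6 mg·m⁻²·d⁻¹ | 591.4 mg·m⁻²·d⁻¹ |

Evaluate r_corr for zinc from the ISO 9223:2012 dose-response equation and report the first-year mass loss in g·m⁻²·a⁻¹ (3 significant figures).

zinc: T>10 °C ⇒ hinge -0.071·(18.0−10) = -0.5680
  Pd branch = 0.0129·Pd^0.44·e^(0.046·RH+f) = 0.538 μm/a
  Cl⁻ term: 0.0175·591.4^0.57·exp(0.008·51+0.085·18.0) = 4.62
  r_corr = 0.538 + 4.62 = 5.158 μm/a
Convert to mass loss: 5.158 μm/a × 7.14 g/cm³ = 36.83 g·m⁻²·a⁻¹

r_corr = 36.8 g·m⁻²·a⁻¹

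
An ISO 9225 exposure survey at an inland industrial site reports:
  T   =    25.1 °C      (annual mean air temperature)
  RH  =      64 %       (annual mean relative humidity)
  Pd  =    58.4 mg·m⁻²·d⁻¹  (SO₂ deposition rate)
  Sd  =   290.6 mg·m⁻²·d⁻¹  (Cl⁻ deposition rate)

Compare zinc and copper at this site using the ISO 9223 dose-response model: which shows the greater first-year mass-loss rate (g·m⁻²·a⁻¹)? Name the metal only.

zinc

zinc: T>10 °C ⇒ hinge -0.071·(25.1−10) = -1.0721
  Pd branch = 0.0129·Pd^0.44·e^(0.046·RH+f) = 0.5021 μm/a
  Sd branch = 0.0175·Sd^0.57·e^(0.008·RH+0.085·T) = 6.252 μm/a
  r_corr = 0.5021 + 6.252 = 6.754 μm/a
  mass loss = 6.754 μm/a × 7.14 g/cm³ = 48.23 g·m⁻²·a⁻¹
copper: T>10 °C ⇒ hinge -0.080·(25.1−10) = -1.2080
  SO₂ term: 0.0053·58.4^0.26·exp(0.059·64-1.2080) = 0.199
  Cl⁻ term: 0.01025·290.6^0.27·exp(0.036·64+0.049·25.1) = 1.624
  r_corr = 0.199 + 1.624 = 1.823 μm/a
  mass loss = 1.823 μm/a × 8.96 g/cm³ = 16.33 g·m⁻²·a⁻¹
Ordering by g·m⁻²·a⁻¹: zinc (48.2) > copper (16.3)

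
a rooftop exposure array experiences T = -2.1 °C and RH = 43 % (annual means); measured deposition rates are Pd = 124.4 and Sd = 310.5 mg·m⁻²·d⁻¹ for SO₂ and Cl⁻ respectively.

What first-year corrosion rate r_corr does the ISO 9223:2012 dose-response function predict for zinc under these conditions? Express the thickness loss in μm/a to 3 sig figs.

zinc: temperature factor f = +0.038·(-12.1) = -0.4598
  sulphur-dioxide contribution → 0.4917 μm/a
  chloride contribution → 0.5437 μm/a
  total first-year rate 1.035 μm/a

r_corr = 1.04 μm/a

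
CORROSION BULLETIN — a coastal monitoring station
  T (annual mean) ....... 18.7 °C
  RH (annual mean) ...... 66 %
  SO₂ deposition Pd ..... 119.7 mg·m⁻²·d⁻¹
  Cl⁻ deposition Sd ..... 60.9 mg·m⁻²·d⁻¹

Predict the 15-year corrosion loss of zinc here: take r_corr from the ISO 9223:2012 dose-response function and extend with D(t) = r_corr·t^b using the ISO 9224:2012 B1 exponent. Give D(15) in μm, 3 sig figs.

D(15) = 24.4 μm

zinc: f(T) = -0.071·(T−10) [T>10 °C] = -0.6177
  SO₂ term: 0.0129·119.7^0.44·exp(0.046·66-0.6177) = 1.189
  Sd branch = 0.0175·Sd^0.57·e^(0.008·RH+0.085·T) = 1.513 μm/a
  r_corr = 1.189 + 1.513 = 2.702 μm/a
Power-law: D(15) = r_corr · 15^0.813
  D(15) = 2.702 × 15^0.813 = 2.702 × 9.04 = 24.43 μm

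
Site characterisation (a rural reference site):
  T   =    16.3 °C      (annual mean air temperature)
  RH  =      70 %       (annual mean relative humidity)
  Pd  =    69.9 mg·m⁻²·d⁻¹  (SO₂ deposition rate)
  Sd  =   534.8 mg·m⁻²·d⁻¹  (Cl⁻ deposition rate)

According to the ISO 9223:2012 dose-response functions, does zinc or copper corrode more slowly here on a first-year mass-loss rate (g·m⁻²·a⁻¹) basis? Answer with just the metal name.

zinc: temperature factor f = -0.071·(6.3) = -0.4473
  Pd branch = 0.0129·Pd^0.44·e^(0.046·RH+f) = 1.338 μm/a
  Sd branch = 0.0175·Sd^0.57·e^(0.008·RH+0.085·T) = 4.396 μm/a
  r_corr = 1.338 + 4.396 = 5.733 μm/a
  mass loss = 5.733 μm/a × 7.14 g/cm³ = 40.94 g·m⁻²·a⁻¹
copper: temperature factor f = -0.080·(6.3) = -0.5040
  Pd branch = 0.0053·Pd^0.26·e^(0.059·RH+f) = 0.6006 μm/a
  Sd branch = 0.01025·Sd^0.27·e^(0.036·RH+0.049·T) = 1.544 μm/a
  r_corr = 0.6006 + 1.544 = 2.145 μm/a
  mass loss = 2.145 μm/a × 8.96 g/cm³ = 19.22 g·m⁻²·a⁻¹
Ordering by g·m⁻²·a⁻¹: zinc (40.9) > copper (19.2)

copper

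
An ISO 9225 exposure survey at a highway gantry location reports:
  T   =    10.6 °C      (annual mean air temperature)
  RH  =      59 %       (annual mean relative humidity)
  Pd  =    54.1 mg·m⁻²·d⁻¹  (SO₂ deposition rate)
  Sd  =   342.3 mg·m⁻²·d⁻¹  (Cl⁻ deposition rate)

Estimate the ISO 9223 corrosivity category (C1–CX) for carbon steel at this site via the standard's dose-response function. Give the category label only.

C5

carbon steel: temperature factor f = -0.054·(0.6) = -0.0324
  Pd branch = 1.77·Pd^0.52·e^(0.02·RH+f) = 44.43 μm/a
  Cl⁻ term: 0.102·342.3^0.62·exp(0.033·59+0.04·10.6) = 40.7
  r_corr = 44.43 + 40.7 = 85.13 μm/a
Category bounds: 80…200 μm/a bracket r_corr ⇒ C5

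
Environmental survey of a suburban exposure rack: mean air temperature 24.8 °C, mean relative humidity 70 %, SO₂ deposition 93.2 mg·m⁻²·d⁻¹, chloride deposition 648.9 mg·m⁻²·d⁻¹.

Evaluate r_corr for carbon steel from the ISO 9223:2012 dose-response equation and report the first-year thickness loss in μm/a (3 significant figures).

carbon steel: T>10 °C ⇒ hinge -0.054·(24.8−10) = -0.7992
  sulphur-dioxide contribution → 34.12 μm/a
  chloride contribution → 153.5 μm/a
  ⇒ r_corr(carbon steel) = 187.6 μm/a

r_corr = 188 μm/a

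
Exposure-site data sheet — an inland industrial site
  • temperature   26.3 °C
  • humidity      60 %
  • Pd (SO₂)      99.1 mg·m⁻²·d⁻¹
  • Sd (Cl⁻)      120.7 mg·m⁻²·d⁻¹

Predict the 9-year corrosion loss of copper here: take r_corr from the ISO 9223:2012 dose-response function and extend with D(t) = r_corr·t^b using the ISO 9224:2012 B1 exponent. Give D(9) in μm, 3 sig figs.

D(9) = 5.80 μm

copper: f(T) = -0.080·(T−10) [T>10 °C] = -1.3040
  sulphur-dioxide contribution → 0.1638 μm/a
  chloride contribution → 1.176 μm/a
  ⇒ r_corr(copper) = 1.34 μm/a
Long-term exponent b (ISO 9224 Table 2, B1) = 0.667
  D(9) = 1.34 × 9^0.667 = 1.34 × 4.33 = 5.803 μm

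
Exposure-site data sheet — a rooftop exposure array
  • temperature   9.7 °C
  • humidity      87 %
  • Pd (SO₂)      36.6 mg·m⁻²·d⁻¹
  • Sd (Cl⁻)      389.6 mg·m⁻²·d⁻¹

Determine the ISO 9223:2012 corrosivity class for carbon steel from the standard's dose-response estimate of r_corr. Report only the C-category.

carbon steel: f(T) = +0.150·(T−10) [T≤10 °C] = -0.0450
  SO₂ term: 1.77·36.6^0.52·exp(0.02·87-0.0450) = 62.68
  Cl⁻ term: 0.102·389.6^0.62·exp(0.033·87+0.04·9.7) = 107.2
  r_corr = 62.68 + 107.2 = 169.9 μm/a
170 μm/a falls in (80, 200] for carbon steel → category C5

C5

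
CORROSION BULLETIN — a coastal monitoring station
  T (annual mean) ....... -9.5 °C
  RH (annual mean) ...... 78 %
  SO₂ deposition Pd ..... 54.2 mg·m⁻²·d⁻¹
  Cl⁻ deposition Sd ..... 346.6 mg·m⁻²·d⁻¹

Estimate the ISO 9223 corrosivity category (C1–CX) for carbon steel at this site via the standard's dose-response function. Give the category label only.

carbon steel: T≤10 °C ⇒ hinge +0.150·(-9.5−10) = -2.9250
  Pd branch = 1.77·Pd^0.52·e^(0.02·RH+f) = 3.604 μm/a
  Cl⁻ term: 0.102·346.6^0.62·exp(0.033·78+0.04·-9.5) = 34.37
  r_corr = 3.604 + 34.37 = 37.97 μm/a
Category bounds: 25…50 μm/a bracket r_corr ⇒ C3

C3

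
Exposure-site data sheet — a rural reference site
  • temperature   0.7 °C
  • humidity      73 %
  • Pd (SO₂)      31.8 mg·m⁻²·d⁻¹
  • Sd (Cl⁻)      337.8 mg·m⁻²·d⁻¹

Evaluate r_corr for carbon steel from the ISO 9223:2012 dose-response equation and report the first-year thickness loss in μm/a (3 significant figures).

carbon steel: temperature factor f = +0.150·(-9.3) = -1.3950
  sulphur-dioxide contribution → 11.41 μm/a
  chloride contribution → 43.13 μm/a
  total first-year rate 54.54 μm/a

r_corr = 54.5 μm/a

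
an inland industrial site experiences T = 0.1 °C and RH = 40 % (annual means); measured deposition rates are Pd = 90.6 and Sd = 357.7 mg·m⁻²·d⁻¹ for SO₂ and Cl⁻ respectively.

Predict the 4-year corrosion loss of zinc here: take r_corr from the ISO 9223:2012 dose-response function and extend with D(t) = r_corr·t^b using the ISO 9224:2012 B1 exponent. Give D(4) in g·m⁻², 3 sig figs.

zinc: temperature factor f = +0.038·(-9.9) = -0.3762
  SO₂ term: 0.0129·90.6^0.44·exp(0.046·40-0.3762) = 0.405
  Cl⁻ term: 0.0175·357.7^0.57·exp(0.008·40+0.085·0.1) = 0.6938
  sum: 0.405 + 0.6938 → r_corr = 1.099 μm/a
Power-law: D(4) = r_corr · 4^0.813
  D(4) = 1.099 × 4^0.813 = 1.099 × 3.087 = 3.391 μm
  Mass loss = 3.391 μm × 7.14 g/cm³ = 24.21 g·m⁻²

D(4) = 24.2 g·m⁻²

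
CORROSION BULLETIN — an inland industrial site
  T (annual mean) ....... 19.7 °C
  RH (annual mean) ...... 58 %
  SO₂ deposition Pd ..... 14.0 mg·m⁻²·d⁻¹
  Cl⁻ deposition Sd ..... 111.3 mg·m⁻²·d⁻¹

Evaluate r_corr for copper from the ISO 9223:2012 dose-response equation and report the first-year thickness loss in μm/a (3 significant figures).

copper: T>10 °C ⇒ hinge -0.080·(19.7−10) = -0.7760
  SO₂ term: 0.0053·14.0^0.26·exp(0.059·58-0.7760) = 0.1484
  Sd branch = 0.01025·Sd^0.27·e^(0.036·RH+0.049·T) = 0.775 μm/a
  r_corr = 0.1484 + 0.775 = 0.9234 μm/a

r_corr = 0.923 μm/a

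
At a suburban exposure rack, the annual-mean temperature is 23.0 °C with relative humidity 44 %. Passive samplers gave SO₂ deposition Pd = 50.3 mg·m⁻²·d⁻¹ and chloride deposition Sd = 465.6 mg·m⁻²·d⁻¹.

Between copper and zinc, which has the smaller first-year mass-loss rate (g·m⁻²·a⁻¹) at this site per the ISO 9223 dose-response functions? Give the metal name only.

copper: T>10 °C ⇒ hinge -0.080·(23.0−10) = -1.0400
  SO₂ term: 0.0053·50.3^0.26·exp(0.059·44-1.0400) = 0.06957
  Cl⁻ term: 0.01025·465.6^0.27·exp(0.036·44+0.049·23.0) = 0.81
  sum: 0.06957 + 0.81 → r_corr = 0.8795 μm/a
  mass loss = 0.8795 μm/a × 8.96 g/cm³ = 7.881 g·m⁻²·a⁻¹
zinc: T>10 °C ⇒ hinge -0.071·(23.0−10) = -0.9230
  SO₂ term: 0.0129·50.3^0.44·exp(0.046·44-0.9230) = 0.2175
  Sd branch = 0.0175·Sd^0.57·e^(0.008·RH+0.085·T) = 5.831 μm/a
  r_corr = 0.2175 + 5.831 = 6.048 μm/a
  mass loss = 6.048 μm/a × 7.14 g/cm³ = 43.18 g·m⁻²·a⁻¹
Ordering by g·m⁻²·a⁻¹: zinc (43.2) > copper (7.88)

copper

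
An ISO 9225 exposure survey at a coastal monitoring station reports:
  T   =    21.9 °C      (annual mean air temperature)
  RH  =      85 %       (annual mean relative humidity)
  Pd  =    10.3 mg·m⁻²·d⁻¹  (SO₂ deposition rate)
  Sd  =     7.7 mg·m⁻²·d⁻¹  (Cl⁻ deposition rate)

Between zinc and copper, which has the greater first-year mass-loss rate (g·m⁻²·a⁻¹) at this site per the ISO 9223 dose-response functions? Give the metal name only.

copper

zinc: f(T) = -0.071·(T−10) [T>10 °C] = -0.8449
  sulphur-dioxide contribution → 0.7716 μm/a
  chloride contribution → 0.7114 μm/a
  ⇒ r_corr(zinc) = 1.483 μm/a
  mass loss = 1.483 μm/a × 7.14 g/cm³ = 10.59 g·m⁻²·a⁻¹
copper: temperature factor f = -0.080·(11.9) = -0.9520
  sulphur-dioxide contribution → 0.5651 μm/a
  chloride contribution → 1.109 μm/a
  total first-year rate 1.674 μm/a
  mass loss = 1.674 μm/a × 8.96 g/cm³ = 15 g·m⁻²·a⁻¹
Ordering by g·m⁻²·a⁻¹: copper (15) > zinc (10.6)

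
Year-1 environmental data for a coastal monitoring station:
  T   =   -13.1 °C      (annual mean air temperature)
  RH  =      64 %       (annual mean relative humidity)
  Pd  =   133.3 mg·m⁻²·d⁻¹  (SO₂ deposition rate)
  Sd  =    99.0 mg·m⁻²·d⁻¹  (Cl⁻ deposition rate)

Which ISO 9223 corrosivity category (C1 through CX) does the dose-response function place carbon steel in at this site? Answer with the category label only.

carbon steel: f(T) = +0.150·(T−10) [T≤10 °C] = -3.4650
  SO₂ term: 1.77·133.3^0.52·exp(0.02·64-3.4650) = 2.535
  Sd branch = 0.102·Sd^0.62·e^(0.033·RH+0.04·T) = 8.621 μm/a
  r_corr = 2.535 + 8.621 = 11.16 μm/a
Category bounds: 1.3…25 μm/a bracket r_corr ⇒ C2

C2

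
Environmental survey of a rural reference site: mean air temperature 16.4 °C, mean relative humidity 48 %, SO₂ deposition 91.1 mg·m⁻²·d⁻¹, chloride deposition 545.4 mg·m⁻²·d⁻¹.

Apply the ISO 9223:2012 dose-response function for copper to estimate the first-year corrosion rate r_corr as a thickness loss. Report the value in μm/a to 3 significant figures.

r_corr = 0.881 μm/a

copper: T>10 °C ⇒ hinge -0.080·(16.4−10) = -0.5120
  Pd branch = 0.0053·Pd^0.26·e^(0.059·RH+f) = 0.1743 μm/a
  Cl⁻ term: 0.01025·545.4^0.27·exp(0.036·48+0.049·16.4) = 0.7065
  sum: 0.1743 + 0.7065 → r_corr = 0.8808 μm/a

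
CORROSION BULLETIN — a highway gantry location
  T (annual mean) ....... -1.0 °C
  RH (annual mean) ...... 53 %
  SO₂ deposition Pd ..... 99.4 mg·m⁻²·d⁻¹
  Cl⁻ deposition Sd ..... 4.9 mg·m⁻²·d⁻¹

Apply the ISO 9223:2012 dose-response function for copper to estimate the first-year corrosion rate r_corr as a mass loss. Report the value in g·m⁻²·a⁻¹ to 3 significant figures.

r_corr = 1.80 g·m⁻²·a⁻¹

copper: T≤10 °C ⇒ hinge +0.126·(-1.0−10) = -1.3860
  Pd branch = 0.0053·Pd^0.26·e^(0.059·RH+f) = 0.09993 μm/a
  Cl⁻ term: 0.01025·4.9^0.27·exp(0.036·53+0.049·-1.0) = 0.101
  sum: 0.09993 + 0.101 → r_corr = 0.201 μm/a
Convert to mass loss: 0.201 μm/a × 8.96 g/cm³ = 1.801 g·m⁻²·a⁻¹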